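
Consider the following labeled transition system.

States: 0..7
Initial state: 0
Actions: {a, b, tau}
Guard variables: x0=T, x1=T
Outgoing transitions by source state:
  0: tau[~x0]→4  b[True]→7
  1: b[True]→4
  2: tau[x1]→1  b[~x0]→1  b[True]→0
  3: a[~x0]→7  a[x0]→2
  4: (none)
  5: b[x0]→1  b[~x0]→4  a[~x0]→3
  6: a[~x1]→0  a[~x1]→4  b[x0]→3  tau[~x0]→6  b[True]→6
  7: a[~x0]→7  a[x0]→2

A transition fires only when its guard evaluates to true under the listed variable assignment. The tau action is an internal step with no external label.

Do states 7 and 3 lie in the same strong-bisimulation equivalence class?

Bisimulation quotient by refinement:
  π0 = {{0,1,2,3,4,5,6,7}}
  π1 = {{0,1,5,6},{2},{3,7},{4}}
  π2 = {{0},{1},{2},{3,7},{4},{5},{6}}
Fixed point at round 3; 7 class(es).
[7]={3,7}  [3]={3,7}

Answer: BISIMILAR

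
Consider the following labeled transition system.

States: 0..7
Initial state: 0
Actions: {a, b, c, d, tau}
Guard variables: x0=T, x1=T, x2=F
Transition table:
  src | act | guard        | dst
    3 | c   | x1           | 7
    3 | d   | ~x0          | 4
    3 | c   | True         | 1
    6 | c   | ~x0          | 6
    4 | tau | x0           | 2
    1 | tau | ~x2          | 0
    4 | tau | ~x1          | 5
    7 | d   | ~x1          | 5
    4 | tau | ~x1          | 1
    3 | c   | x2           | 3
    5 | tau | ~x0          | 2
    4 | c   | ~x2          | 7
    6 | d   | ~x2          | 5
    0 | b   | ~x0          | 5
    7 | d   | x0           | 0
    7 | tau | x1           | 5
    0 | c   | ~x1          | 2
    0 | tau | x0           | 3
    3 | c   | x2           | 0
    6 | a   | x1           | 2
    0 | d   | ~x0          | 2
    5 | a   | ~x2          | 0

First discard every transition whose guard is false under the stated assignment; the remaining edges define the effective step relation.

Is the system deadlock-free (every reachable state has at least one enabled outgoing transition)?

Reach set: {0,1,3,5,7}
  0: tau→3  [deg 1]
  1: tau→0  [deg 1]
  3: c→1  c→7  [deg 2]
  5: a→0  [deg 1]
  7: d→0  tau→5  [deg 2]

Answer: DEADLOCK-FREE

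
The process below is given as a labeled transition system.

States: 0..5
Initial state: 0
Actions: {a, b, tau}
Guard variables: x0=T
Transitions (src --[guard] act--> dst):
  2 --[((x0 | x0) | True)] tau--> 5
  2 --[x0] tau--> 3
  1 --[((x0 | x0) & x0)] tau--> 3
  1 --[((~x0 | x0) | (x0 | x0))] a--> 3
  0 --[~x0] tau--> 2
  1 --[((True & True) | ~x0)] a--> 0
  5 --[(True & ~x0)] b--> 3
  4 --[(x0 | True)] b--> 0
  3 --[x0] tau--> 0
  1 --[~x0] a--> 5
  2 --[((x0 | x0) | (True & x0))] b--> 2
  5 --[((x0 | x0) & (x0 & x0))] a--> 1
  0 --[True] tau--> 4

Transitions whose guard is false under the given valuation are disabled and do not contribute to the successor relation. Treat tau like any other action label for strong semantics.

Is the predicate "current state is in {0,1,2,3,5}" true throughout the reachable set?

Safe = {0,1,2,3,5}
Reachable = {0,4}
  0: ✓
  4: VIOLATES
counterexample path to 4: tau

Answer: INVARIANT VIOLATED at state 4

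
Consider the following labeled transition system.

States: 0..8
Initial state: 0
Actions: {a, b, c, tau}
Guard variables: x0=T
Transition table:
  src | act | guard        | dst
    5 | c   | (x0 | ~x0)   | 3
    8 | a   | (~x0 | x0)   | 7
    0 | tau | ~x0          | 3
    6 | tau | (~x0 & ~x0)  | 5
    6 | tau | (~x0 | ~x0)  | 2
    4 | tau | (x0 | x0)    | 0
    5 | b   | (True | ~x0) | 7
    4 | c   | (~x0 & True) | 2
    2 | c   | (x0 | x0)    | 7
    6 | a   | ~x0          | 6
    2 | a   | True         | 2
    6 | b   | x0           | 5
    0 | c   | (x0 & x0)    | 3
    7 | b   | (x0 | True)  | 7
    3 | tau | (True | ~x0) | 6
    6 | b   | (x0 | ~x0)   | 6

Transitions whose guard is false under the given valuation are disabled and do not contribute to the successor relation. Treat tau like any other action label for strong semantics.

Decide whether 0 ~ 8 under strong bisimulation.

Bisimulation quotient by refinement:
  π0 = {{0,1,2,3,4,5,6,7,8}}
  π1 = {{0},{1},{2},{3,4},{5},{6,7},{8}}
  π2 = {{0},{1},{2},{3},{4},{5},{6},{7},{8}}
Fixed point at round 3; 9 class(es).
0∈{0}, 8∈{8}

Answer: NOT BISIMILAR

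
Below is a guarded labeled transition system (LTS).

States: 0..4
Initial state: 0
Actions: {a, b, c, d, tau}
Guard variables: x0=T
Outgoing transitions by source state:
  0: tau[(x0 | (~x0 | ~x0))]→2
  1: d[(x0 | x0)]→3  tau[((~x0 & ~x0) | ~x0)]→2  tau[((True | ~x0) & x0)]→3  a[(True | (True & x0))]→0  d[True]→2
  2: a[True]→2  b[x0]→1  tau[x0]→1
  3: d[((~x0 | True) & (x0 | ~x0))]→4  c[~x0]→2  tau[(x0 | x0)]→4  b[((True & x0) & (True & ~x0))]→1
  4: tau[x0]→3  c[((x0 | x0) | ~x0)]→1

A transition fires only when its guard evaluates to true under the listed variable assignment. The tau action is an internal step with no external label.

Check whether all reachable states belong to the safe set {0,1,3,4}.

Answer: INVARIANT VIOLATED at state 2

Analysis:
Allowed set {0,1,3,4}
Reach set: {0,1,2,3,4}
  0: ok
  1: ok
  2: outside
  3: ok
  4: ok
witness against invariant: tau → 2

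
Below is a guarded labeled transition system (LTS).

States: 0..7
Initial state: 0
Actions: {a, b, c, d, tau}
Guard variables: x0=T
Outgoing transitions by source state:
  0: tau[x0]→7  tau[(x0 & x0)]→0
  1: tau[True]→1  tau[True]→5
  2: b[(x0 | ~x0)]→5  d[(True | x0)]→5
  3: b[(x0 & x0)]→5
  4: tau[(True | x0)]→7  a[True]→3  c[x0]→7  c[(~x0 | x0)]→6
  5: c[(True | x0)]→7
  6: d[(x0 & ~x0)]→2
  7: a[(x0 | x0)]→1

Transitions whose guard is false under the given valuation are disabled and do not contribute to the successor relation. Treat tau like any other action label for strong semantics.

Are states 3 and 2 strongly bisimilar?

Answer: NOT BISIMILAR

Trace:
Refine partition for ~:
  round 0: {{0,1,2,3,4,5,6,7}}
  round 1: {{0,1},{2},{3},{4},{5},{6},{7}}
  round 2: {{0},{1},{2},{3},{4},{5},{6},{7}}
stable after 3 split(s): 8 block(s)
3∈{3}, 2∈{2}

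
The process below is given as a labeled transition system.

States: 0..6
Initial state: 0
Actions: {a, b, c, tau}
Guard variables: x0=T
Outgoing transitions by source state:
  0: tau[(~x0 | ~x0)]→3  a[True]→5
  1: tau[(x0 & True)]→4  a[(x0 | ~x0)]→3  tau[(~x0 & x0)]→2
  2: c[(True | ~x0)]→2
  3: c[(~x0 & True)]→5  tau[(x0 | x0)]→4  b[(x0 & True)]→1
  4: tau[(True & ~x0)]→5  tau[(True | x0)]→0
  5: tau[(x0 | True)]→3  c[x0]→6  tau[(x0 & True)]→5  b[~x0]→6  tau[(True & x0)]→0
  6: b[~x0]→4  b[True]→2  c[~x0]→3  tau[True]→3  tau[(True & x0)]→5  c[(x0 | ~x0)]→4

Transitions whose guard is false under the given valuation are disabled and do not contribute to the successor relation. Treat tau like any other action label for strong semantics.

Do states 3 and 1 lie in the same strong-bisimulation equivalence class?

Bisimulation quotient by refinement:
  P[0] = {{0,1,2,3,4,5,6}}
  P[1] = {{0},{1},{2},{3},{4},{5},{6}}
stable after 2 split(s): 7 block(s)
3∈{3}, 1∈{1}

Answer: NOT BISIMILAR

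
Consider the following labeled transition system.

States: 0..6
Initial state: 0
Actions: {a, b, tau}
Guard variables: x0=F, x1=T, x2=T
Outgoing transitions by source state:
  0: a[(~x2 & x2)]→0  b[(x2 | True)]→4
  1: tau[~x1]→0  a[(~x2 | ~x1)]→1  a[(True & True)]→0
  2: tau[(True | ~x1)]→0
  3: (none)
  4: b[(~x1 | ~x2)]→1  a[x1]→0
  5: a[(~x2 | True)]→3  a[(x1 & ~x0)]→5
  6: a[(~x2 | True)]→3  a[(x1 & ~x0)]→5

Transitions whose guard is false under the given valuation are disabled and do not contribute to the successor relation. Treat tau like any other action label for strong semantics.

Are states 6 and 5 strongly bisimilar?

Answer: BISIMILAR

Analysis:
Refine partition for ~:
  P[0] = {{0,1,2,3,4,5,6}}
  P[1] = {{0},{1,4,5,6},{2},{3}}
  P[2] = {{0},{1,4},{2},{3},{5,6}}
Fixed point at round 3; 5 class(es).
6∈{5,6}, 5∈{5,6}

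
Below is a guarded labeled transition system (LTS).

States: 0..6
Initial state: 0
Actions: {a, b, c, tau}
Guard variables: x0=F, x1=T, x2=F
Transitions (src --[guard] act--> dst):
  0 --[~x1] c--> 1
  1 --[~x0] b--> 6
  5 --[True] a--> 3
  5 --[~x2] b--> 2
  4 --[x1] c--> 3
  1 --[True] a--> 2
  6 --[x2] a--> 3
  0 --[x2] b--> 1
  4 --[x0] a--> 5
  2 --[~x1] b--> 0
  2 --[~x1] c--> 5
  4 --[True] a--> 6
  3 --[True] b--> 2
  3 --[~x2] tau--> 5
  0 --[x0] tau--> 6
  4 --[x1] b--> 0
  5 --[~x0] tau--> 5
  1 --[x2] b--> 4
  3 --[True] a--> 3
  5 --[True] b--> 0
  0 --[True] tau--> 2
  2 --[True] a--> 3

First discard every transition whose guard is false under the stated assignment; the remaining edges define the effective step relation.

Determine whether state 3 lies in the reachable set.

14 transition(s) survive guard evaluation.
Layer 0: {0}
Layer 1: {2}  now seen {0,2}
Layer 2: {3}  now seen {0,2,3}
Layer 3: {5}  now seen {0,2,3,5}
Reachable = {0,2,3,5}
trace reaching 3: tau·a

Answer: REACHABLE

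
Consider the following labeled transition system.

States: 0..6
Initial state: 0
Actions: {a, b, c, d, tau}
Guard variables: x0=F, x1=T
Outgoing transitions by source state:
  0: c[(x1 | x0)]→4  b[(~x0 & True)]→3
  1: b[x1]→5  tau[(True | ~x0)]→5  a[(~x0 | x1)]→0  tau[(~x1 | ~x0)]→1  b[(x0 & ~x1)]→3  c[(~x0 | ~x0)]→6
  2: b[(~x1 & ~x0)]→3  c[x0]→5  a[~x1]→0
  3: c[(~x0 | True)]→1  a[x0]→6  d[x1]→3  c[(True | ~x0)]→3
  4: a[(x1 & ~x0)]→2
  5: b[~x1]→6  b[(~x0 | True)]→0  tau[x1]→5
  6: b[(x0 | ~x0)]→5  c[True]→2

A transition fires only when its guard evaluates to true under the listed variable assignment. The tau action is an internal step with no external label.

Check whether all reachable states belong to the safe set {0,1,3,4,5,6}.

Answer: INVARIANT VIOLATED at state 2

Working:
Allowed set {0,1,3,4,5,6}
Reach set: {0,1,2,3,4,5,6}
  0: safe
  1: safe
  2: VIOLATES
  3: safe
  4: safe
  5: safe
  6: safe
counterexample path to 2: c·a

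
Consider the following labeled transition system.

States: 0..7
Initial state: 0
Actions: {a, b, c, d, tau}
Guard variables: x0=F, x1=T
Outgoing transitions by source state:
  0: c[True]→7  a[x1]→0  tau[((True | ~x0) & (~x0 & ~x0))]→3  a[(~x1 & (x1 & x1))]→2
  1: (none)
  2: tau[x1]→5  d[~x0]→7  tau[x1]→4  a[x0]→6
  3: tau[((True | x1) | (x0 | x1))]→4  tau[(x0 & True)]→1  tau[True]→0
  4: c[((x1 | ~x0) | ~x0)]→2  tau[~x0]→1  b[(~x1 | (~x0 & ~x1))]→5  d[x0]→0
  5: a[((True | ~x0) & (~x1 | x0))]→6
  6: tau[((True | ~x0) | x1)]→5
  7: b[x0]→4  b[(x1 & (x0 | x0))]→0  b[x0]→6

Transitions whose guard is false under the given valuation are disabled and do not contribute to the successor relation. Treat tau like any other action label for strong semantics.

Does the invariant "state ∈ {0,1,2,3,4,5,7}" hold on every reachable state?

Answer: INVARIANT HOLDS

Trace:
Inv-set: {0,1,2,3,4,5,7}
R = {0,1,2,3,4,5,7}
  0: safe
  1: safe
  2: safe
  3: safe
  4: safe
  5: safe
  7: safe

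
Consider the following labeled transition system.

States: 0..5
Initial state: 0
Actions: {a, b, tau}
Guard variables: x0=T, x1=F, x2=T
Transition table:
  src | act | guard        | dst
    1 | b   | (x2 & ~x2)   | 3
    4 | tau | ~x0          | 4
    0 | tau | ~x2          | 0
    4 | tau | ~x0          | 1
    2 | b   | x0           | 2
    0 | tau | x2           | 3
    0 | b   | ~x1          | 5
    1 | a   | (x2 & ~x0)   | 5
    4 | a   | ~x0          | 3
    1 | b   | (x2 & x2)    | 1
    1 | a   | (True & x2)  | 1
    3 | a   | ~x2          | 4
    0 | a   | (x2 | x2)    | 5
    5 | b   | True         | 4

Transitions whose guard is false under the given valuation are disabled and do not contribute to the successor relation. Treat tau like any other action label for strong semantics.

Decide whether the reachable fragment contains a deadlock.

Answer: DEADLOCK at state 3

Working:
Reach set: {0,3,4,5}
  0: a→5  b→5  tau→3  [3 out]
  3: ∅  [deadlock]
  4: ∅  [deadlock]
  5: b→4  [1 out]
witness 3: tau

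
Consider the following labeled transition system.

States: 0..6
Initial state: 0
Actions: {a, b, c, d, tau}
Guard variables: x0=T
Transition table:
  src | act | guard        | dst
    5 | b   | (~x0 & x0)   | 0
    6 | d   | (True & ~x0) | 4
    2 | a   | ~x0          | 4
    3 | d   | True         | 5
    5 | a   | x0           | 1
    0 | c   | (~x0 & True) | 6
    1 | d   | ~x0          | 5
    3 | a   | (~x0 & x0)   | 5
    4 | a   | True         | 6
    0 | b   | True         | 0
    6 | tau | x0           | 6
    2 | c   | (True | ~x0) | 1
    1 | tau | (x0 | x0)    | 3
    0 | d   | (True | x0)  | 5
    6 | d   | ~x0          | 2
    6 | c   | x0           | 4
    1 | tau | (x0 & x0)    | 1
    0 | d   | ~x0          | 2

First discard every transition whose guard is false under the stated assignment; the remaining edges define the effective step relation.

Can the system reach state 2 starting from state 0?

Answer: UNREACHABLE

Analysis:
After dropping false guards: 10 live edges.
depth 0: {0}
depth 1: {5}  cumulative {0,5}
depth 2: {1}  cumulative {0,1,5}
depth 3: {3}  cumulative {0,1,3,5}
R = {0,1,3,5}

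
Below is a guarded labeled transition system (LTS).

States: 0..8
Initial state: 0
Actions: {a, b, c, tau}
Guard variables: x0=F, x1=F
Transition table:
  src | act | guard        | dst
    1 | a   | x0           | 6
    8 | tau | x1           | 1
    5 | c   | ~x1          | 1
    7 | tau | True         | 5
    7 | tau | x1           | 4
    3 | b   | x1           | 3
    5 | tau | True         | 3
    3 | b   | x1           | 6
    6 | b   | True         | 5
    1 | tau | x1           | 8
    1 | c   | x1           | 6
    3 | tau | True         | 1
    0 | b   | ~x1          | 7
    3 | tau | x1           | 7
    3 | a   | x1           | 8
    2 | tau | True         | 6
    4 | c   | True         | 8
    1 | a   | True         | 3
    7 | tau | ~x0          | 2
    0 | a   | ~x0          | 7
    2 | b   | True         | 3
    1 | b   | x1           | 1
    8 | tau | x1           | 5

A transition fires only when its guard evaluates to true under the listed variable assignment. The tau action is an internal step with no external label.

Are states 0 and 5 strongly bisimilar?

Answer: NOT BISIMILAR

Analysis:
Bisimulation quotient by refinement:
  π0 = {{0,1,2,3,4,5,6,7,8}}
  π1 = {{0},{1},{2},{3,7},{4},{5},{6},{8}}
  π2 = {{0},{1},{2},{3},{4},{5},{6},{7},{8}}
stable after 3 split(s): 9 block(s)
[0]={0}  [5]={5}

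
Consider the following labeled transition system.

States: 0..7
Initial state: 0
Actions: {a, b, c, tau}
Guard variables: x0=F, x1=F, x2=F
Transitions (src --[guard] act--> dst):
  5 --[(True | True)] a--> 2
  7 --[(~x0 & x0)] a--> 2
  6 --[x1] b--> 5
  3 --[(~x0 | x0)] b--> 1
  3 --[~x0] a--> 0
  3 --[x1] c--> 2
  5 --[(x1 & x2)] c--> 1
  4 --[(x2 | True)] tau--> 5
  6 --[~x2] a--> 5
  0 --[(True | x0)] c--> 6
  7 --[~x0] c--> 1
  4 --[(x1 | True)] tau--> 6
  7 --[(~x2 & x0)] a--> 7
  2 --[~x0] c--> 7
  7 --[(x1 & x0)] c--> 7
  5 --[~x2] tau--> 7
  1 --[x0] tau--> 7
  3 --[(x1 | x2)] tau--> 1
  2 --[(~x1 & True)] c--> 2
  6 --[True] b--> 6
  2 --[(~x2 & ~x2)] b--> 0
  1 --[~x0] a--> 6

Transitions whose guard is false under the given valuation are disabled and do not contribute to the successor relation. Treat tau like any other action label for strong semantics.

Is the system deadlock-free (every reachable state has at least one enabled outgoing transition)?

Answer: DEADLOCK-FREE

Working:
Reachable = {0,1,2,5,6,7}
  0: c→6  [deg 1]
  1: a→6  [deg 1]
  2: b→0  c→2  c→7  [deg 3]
  5: a→2  tau→7  [deg 2]
  6: a→5  b→6  [deg 2]
  7: c→1  [deg 1]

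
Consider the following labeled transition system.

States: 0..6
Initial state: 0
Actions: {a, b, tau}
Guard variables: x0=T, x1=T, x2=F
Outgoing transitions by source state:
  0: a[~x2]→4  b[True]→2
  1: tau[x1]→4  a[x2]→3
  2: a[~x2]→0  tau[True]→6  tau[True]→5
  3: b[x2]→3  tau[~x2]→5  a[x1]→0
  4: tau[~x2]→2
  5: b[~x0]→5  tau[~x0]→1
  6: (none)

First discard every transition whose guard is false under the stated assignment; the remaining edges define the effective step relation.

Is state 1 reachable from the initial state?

Answer: UNREACHABLE

Trace:
Guard filter leaves 9 enabled edge(s).
Layer 0: {0}
Layer 1: {2,4}  now seen {0,2,4}
Layer 2: {5,6}  now seen {0,2,4,5,6}
R = {0,2,4,5,6}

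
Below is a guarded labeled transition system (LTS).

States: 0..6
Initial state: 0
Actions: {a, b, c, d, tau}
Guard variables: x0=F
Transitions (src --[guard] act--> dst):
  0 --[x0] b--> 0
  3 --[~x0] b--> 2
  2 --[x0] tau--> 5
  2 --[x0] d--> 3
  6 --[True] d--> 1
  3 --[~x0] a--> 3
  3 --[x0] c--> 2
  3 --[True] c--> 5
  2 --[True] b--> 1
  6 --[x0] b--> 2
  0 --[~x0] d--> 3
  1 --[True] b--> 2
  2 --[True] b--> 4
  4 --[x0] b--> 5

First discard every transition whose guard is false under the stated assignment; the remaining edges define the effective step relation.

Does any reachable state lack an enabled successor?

Reachable = {0,1,2,3,4,5}
  0: d→3  [deg 1]
  1: b→2  [deg 1]
  2: b→1  b→4  [deg 2]
  3: a→3  b→2  c→5  [deg 3]
  4: ∅  [no exit]
  5: ∅  [no exit]
witness 4: d·b·b

Answer: DEADLOCK at state 4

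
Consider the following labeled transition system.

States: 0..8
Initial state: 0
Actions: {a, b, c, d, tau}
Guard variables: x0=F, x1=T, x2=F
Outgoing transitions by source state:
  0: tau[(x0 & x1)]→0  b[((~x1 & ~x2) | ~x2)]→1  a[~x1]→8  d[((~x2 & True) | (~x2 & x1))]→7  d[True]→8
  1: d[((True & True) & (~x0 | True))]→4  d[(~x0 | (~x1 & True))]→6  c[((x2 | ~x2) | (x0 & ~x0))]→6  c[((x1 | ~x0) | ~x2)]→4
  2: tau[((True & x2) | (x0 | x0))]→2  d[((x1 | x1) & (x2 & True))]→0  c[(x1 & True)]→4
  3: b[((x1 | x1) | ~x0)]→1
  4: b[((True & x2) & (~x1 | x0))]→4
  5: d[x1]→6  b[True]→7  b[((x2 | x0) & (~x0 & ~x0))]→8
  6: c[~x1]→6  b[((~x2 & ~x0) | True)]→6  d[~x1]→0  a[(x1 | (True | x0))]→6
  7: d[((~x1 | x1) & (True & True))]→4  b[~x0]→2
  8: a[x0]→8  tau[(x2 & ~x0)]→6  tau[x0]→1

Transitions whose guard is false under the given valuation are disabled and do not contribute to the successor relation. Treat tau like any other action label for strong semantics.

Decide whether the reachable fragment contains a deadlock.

Reachable = {0,1,2,4,6,7,8}
  0: b→1  d→7  d→8  [deg 3]
  1: c→4  c→6  d→4  d→6  [deg 4]
  2: c→4  [deg 1]
  4: ∅  [STUCK]
  6: a→6  b→6  [deg 2]
  7: b→2  d→4  [deg 2]
  8: ∅  [STUCK]
Path to 4: b·d

Answer: DEADLOCK at state 4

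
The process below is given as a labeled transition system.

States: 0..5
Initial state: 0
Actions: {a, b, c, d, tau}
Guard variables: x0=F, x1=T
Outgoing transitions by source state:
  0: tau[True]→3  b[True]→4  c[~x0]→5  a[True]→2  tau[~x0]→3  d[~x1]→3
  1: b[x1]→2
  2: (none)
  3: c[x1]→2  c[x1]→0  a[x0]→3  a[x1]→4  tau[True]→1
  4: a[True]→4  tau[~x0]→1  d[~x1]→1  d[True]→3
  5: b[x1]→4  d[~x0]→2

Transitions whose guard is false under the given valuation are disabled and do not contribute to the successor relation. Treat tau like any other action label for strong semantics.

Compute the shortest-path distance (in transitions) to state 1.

Layered search for 1:
  depth 0: {0}
  depth 1: {2,3,4,5}
  depth 2: {1}
first hit 1 at d=2 via b·tau

Answer: 2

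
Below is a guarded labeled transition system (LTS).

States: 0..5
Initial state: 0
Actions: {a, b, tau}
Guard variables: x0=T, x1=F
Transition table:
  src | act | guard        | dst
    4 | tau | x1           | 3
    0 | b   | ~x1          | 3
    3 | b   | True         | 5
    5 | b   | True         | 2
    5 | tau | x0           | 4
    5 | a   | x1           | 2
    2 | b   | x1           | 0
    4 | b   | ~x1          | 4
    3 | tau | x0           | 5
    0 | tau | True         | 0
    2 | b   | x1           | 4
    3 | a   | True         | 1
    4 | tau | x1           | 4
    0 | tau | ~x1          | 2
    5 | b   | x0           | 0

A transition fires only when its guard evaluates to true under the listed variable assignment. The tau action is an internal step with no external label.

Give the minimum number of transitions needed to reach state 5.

BFS to 5:
  depth 0: {0}
  depth 1: {2,3}
  depth 2: {1,5}
first hit 5 at d=2 via b·b

Answer: 2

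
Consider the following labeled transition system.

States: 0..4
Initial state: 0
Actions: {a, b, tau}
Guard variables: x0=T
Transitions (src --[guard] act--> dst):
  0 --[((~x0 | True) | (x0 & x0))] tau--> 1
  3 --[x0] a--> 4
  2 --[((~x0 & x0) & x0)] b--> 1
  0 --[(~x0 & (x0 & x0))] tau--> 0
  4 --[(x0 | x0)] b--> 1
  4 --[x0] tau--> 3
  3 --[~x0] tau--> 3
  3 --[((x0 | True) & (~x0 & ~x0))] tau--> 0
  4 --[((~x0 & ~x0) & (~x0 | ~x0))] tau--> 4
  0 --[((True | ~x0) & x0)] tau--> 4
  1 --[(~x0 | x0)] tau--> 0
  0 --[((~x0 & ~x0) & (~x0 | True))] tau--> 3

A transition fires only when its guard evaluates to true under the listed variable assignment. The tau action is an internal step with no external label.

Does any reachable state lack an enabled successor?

R = {0,1,3,4}
  0: tau→1  tau→4  [deg 2]
  1: tau→0  [deg 1]
  3: a→4  [deg 1]
  4: b→1  tau→3  [deg 2]

Answer: DEADLOCK-FREE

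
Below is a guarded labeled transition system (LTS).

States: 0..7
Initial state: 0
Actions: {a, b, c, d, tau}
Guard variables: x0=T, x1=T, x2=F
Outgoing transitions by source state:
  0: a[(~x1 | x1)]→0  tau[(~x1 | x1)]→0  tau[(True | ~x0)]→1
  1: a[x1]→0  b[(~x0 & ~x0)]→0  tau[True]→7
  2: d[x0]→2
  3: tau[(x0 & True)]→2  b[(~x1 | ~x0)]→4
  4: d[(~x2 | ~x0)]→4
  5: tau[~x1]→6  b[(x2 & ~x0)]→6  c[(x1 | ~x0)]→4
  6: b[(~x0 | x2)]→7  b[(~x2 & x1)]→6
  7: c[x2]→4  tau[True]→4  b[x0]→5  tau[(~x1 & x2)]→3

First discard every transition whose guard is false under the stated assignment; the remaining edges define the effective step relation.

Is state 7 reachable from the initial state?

12 transition(s) survive guard evaluation.
L0 = {0}
L1 = {1}  cumulative {0,1}
L2 = {7}  cumulative {0,1,7}
L3 = {4,5}  cumulative {0,1,4,5,7}
Reachable = {0,1,4,5,7}
Path to 7: tau·tau

Answer: REACHABLE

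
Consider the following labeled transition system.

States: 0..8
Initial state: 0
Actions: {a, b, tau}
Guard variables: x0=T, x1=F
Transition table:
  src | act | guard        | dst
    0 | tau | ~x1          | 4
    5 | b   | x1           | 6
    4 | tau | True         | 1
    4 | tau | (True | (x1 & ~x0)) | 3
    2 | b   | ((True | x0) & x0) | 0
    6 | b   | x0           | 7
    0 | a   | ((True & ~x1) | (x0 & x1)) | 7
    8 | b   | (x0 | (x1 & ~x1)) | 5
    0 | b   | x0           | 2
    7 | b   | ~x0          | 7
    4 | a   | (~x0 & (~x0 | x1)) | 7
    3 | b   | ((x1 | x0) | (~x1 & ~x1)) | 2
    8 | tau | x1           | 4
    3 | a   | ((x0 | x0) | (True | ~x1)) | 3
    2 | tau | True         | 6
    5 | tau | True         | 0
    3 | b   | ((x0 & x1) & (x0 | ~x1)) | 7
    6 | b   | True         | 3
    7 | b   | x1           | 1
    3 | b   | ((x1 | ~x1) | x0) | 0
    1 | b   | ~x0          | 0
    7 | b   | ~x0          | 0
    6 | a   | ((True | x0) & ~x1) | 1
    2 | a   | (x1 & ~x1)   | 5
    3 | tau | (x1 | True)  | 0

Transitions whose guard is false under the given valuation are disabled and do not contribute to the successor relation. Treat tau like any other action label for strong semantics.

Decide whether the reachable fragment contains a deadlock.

Reachable = {0,1,2,3,4,6,7}
  0: a→7  b→2  tau→4  [deg 3]
  1: ∅  [no exit]
  2: b→0  tau→6  [deg 2]
  3: a→3  b→0  b→2  tau→0  [deg 4]
  4: tau→1  tau→3  [deg 2]
  6: a→1  b→3  b→7  [deg 3]
  7: ∅  [no exit]
Path to 1: tau·tau

Answer: DEADLOCK at state 1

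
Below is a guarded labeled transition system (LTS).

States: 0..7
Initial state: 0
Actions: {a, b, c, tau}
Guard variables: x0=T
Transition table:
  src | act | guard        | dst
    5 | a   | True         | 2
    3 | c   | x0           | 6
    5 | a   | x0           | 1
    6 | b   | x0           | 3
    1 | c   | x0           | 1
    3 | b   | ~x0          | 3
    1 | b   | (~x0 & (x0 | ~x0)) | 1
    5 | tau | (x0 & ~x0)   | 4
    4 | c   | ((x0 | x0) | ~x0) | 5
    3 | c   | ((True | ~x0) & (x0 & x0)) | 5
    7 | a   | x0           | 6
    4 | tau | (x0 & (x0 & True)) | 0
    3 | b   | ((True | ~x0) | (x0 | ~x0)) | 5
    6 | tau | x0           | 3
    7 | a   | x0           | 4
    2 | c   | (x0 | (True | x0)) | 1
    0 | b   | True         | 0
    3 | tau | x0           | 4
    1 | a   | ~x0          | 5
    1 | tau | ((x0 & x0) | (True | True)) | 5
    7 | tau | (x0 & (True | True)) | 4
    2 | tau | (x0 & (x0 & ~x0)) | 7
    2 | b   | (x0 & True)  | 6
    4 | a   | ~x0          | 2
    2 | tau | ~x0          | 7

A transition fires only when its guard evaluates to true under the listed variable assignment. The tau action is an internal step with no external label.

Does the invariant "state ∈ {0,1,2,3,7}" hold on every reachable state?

Answer: INVARIANT HOLDS

Trace:
Safe = {0,1,2,3,7}
R = {0}
  0: safe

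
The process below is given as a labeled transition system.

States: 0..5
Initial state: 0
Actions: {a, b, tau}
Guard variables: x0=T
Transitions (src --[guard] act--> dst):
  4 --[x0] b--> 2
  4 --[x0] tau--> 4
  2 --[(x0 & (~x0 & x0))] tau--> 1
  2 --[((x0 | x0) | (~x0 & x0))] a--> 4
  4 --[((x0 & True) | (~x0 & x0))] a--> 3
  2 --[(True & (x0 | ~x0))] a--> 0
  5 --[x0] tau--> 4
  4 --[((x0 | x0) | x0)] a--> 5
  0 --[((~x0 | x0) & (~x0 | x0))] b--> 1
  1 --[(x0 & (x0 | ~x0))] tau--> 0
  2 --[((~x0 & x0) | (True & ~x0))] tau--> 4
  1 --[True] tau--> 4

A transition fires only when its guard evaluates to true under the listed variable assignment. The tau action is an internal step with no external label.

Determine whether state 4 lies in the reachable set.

Answer: REACHABLE

Working:
10 transition(s) survive guard evaluation.
Layer 0: {0}
Layer 1: {1}  total {0,1}
Layer 2: {4}  total {0,1,4}
Layer 3: {2,3,5}  total {0,1,2,3,4,5}
R = {0,1,2,3,4,5}
trace reaching 4: b·tau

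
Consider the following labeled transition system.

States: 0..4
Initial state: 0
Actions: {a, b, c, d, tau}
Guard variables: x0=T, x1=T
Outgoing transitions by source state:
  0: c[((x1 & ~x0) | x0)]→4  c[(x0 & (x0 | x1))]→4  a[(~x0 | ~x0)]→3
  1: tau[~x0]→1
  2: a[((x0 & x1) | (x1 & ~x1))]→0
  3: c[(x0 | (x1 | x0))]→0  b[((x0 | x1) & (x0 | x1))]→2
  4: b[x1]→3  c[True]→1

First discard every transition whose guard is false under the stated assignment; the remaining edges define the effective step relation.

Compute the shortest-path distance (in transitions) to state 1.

Answer: 2

Working:
BFS to 1:
  depth 0: {0}
  depth 1: {4}
  depth 2: {1,3}
1 enters at depth 2; path c·c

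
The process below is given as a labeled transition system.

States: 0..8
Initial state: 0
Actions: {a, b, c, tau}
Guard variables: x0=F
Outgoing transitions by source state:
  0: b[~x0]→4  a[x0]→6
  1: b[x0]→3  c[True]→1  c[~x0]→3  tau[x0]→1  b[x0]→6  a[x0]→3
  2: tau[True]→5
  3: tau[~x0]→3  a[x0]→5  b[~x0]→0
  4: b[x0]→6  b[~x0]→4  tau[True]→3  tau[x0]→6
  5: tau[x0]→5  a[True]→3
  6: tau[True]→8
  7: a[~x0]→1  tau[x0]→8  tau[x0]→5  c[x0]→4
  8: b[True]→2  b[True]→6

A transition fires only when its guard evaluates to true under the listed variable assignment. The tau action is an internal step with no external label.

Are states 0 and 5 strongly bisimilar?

Answer: NOT BISIMILAR

Working:
Refine partition for ~:
  π0 = {{0,1,2,3,4,5,6,7,8}}
  π1 = {{0,8},{1},{2,6},{3,4},{5,7}}
  π2 = {{0},{1},{2},{3},{4},{5},{6},{7},{8}}
stable after 3 split(s): 9 block(s)
[0]={0}  [5]={5}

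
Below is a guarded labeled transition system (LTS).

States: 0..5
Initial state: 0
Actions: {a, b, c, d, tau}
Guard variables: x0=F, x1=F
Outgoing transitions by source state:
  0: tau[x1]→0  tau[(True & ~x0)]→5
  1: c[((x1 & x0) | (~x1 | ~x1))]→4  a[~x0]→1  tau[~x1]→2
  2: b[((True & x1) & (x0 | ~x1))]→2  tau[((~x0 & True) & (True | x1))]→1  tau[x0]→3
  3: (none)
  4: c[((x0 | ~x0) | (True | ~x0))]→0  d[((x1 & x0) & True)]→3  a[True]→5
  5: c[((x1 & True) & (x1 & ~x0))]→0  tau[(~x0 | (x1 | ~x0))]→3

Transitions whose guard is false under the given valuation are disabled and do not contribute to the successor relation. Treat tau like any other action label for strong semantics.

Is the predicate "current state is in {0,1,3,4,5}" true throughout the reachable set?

Safe = {0,1,3,4,5}
R = {0,3,5}
  0: safe
  3: safe
  5: safe

Answer: INVARIANT HOLDS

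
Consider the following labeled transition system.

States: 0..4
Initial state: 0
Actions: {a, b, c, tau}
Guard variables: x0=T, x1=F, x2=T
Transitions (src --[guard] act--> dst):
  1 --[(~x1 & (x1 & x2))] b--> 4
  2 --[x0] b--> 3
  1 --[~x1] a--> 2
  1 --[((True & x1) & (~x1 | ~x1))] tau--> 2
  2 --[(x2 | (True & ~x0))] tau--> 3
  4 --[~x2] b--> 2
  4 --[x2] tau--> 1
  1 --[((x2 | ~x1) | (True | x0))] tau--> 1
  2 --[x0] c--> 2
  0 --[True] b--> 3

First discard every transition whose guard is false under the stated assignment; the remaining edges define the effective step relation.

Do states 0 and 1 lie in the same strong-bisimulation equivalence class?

Refine partition for ~:
  P[0] = {{0,1,2,3,4}}
  P[1] = {{0},{1},{2},{3},{4}}
Fixed point at round 2; 5 class(es).
[0]={0}  [1]={1}

Answer: NOT BISIMILAR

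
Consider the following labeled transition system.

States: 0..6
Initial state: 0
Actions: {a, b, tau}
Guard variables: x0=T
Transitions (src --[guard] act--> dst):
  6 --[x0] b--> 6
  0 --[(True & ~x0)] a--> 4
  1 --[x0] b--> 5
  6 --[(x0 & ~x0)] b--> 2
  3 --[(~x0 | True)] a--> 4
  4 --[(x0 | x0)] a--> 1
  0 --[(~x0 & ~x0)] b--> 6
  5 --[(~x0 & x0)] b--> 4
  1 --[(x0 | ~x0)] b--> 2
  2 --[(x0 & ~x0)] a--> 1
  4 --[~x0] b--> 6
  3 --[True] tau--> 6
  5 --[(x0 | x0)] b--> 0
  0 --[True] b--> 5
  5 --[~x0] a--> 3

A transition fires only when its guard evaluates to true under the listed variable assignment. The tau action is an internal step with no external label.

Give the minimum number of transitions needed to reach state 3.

Layered search for 3:
  Layer 0: {0}
  Layer 1: {5}
3 never appears.

Answer: UNREACHABLE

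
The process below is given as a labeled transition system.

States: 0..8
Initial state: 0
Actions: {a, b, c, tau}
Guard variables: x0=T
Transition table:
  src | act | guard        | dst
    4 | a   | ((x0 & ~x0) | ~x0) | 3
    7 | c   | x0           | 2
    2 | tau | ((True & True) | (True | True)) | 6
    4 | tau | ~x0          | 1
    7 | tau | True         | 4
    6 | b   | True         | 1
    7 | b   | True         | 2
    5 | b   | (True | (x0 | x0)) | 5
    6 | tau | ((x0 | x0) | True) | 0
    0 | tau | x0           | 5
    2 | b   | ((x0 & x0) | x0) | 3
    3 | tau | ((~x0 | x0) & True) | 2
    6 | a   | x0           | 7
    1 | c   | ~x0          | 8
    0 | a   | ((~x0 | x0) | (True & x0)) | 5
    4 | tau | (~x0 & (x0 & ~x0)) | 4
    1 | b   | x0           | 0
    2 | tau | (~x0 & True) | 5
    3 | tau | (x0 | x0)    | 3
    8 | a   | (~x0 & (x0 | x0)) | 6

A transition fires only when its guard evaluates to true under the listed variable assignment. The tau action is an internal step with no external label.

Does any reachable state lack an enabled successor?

Answer: DEADLOCK-FREE

Trace:
Reach set: {0,5}
  0: a→5  tau→5  [deg 2]
  5: b→5  [deg 1]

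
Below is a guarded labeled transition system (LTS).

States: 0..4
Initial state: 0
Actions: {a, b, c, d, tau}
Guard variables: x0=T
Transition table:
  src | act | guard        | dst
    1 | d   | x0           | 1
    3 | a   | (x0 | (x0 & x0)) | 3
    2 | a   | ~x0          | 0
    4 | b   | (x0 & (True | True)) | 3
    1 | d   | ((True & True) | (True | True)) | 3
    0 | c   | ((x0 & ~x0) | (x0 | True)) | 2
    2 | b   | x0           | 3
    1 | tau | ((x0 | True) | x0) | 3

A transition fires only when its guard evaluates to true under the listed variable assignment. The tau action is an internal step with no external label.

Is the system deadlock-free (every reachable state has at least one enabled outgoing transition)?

Answer: DEADLOCK-FREE

Analysis:
R = {0,2,3}
  0: c→2  [deg 1]
  2: b→3  [deg 1]
  3: a→3  [deg 1]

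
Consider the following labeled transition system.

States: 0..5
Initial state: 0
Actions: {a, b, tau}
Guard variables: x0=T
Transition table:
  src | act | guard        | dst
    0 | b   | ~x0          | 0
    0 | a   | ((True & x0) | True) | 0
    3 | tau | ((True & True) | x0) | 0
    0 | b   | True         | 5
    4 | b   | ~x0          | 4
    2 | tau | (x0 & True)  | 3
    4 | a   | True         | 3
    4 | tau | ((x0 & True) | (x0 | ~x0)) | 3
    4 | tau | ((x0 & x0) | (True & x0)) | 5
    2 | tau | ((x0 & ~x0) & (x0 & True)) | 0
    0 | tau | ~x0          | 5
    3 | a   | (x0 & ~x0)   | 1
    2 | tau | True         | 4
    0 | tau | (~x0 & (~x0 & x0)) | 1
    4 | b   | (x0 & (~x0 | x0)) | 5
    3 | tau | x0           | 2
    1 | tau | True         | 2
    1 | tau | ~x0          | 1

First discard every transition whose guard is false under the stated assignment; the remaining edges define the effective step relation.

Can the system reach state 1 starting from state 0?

Guard filter leaves 11 enabled edge(s).
depth 0: {0}
depth 1: {5}  now seen {0,5}
Reach set: {0,5}

Answer: UNREACHABLE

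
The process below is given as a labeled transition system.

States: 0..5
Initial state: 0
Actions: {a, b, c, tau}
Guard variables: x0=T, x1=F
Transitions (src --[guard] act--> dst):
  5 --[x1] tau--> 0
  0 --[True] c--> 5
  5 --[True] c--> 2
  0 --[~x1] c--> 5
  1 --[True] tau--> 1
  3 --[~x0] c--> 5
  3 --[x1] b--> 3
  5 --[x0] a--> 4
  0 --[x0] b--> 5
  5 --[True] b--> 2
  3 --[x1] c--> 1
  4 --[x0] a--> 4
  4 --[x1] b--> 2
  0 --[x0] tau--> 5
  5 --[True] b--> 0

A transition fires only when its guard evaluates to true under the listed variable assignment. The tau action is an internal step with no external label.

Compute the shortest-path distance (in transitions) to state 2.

Answer: 2

Trace:
BFS to 2:
  depth 0: {0}
  depth 1: {5}
  depth 2: {2,4}
2 enters at depth 2; path b·b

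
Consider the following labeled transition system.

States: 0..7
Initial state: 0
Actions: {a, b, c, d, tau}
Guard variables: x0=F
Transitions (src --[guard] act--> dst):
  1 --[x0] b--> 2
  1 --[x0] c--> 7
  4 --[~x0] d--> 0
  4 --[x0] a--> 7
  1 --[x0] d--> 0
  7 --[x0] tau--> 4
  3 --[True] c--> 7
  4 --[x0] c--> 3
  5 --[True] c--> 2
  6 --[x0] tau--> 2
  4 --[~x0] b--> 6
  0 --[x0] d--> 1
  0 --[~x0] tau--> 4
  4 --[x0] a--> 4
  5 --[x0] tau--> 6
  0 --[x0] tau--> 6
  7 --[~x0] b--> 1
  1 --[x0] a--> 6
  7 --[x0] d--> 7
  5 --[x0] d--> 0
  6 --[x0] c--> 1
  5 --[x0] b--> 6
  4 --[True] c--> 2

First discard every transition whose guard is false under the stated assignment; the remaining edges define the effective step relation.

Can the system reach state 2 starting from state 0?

Answer: REACHABLE

Trace:
7 transition(s) survive guard evaluation.
depth 0: {0}
depth 1: {4}  total {0,4}
depth 2: {2,6}  total {0,2,4,6}
R = {0,2,4,6}
trace reaching 2: tau·c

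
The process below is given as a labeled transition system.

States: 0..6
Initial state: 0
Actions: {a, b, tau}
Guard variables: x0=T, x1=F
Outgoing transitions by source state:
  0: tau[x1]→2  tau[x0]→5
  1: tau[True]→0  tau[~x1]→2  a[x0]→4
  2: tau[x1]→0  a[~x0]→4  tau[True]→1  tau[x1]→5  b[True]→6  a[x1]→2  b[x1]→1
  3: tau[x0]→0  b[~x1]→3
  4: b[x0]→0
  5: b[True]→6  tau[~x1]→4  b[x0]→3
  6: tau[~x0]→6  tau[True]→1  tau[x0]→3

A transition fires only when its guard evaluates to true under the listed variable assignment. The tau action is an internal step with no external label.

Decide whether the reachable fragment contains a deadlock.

R = {0,1,2,3,4,5,6}
  0: tau→5  [deg 1]
  1: a→4  tau→0  tau→2  [deg 3]
  2: b→6  tau→1  [deg 2]
  3: b→3  tau→0  [deg 2]
  4: b→0  [deg 1]
  5: b→3  b→6  tau→4  [deg 3]
  6: tau→1  tau→3  [deg 2]

Answer: DEADLOCK-FREE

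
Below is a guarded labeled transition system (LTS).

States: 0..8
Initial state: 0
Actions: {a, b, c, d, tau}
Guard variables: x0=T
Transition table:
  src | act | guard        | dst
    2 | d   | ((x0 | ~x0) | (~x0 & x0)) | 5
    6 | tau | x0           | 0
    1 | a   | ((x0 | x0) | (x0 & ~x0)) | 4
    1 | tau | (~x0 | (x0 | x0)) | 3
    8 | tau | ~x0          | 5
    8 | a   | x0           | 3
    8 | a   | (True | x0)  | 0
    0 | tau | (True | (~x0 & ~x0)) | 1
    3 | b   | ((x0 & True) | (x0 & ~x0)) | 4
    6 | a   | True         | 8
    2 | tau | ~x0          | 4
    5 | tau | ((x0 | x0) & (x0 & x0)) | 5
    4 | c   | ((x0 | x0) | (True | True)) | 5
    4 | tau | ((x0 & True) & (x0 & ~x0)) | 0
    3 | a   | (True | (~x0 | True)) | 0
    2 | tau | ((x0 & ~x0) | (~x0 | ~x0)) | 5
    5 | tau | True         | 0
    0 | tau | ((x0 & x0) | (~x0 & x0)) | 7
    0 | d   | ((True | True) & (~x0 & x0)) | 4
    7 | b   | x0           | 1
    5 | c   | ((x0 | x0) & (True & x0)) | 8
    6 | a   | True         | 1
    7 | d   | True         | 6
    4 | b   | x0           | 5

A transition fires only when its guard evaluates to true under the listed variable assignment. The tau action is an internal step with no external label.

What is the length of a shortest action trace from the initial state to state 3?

Breadth-first toward 3:
  depth 0: {0}
  depth 1: {1,7}
  depth 2: {3,4,6}
depth(3)=2, e.g. tau·tau

Answer: 2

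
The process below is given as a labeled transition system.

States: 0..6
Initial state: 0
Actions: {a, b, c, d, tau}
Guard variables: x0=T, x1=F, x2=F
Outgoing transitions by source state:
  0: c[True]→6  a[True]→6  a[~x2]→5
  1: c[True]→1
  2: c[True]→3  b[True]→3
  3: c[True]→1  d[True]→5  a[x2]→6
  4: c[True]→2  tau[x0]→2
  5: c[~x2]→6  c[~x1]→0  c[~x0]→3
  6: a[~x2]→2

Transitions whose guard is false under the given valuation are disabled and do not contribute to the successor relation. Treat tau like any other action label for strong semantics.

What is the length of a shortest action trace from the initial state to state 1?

BFS to 1:
  L0 = {0}
  L1 = {5,6}
  L2 = {2}
  L3 = {3}
  L4 = {1}
depth(1)=4, e.g. a·a·b·c

Answer: 4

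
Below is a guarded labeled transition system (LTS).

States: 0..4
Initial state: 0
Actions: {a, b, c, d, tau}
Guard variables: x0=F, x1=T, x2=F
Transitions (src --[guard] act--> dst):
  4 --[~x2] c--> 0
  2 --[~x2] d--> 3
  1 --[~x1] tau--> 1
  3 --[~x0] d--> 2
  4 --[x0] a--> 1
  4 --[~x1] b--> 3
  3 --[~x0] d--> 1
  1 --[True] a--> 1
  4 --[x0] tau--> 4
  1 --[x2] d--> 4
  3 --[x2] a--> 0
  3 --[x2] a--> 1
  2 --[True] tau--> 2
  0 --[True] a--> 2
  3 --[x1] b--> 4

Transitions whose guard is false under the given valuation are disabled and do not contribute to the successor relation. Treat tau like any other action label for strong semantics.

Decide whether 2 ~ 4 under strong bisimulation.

Answer: NOT BISIMILAR

Analysis:
Bisimulation quotient by refinement:
  P[0] = {{0,1,2,3,4}}
  P[1] = {{0,1},{2},{3},{4}}
  P[2] = {{0},{1},{2},{3},{4}}
stable after 3 split(s): 5 block(s)
[2]={2}  [4]={4}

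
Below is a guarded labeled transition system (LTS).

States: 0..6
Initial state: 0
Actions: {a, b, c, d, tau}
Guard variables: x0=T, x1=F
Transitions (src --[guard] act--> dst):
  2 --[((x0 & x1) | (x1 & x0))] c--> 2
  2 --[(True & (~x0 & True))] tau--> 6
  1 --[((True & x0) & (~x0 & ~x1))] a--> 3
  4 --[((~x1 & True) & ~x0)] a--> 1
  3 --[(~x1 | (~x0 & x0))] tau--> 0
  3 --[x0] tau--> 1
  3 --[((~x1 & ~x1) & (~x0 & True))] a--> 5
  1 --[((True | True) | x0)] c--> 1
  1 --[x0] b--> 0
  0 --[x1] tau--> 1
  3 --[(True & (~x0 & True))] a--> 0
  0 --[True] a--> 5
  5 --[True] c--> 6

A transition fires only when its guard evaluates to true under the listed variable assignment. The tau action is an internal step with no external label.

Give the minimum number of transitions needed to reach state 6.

Answer: 2

Analysis:
Breadth-first toward 6:
  depth 0: {0}
  depth 1: {5}
  depth 2: {6}
depth(6)=2, e.g. a·c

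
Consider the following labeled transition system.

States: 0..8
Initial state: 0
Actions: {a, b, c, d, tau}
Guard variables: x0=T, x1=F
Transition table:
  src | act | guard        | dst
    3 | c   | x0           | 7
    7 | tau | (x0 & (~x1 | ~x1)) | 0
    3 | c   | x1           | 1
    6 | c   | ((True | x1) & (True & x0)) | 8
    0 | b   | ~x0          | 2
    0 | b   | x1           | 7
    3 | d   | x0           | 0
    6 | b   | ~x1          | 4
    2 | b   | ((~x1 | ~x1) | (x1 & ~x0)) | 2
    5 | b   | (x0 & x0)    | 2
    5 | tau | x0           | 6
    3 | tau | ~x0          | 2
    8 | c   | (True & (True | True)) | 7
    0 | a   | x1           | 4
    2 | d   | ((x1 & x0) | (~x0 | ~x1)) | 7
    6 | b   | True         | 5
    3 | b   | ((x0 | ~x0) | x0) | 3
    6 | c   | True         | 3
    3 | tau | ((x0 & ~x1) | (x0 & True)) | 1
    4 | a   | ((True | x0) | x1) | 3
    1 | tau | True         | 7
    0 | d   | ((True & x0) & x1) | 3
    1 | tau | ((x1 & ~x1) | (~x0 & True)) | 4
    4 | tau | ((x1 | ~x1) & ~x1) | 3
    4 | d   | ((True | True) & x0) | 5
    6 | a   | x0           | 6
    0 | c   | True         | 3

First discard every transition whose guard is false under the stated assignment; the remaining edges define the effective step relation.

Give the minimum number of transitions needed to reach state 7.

Breadth-first toward 7:
  L0 = {0}
  L1 = {3}
  L2 = {1,7}
7 enters at depth 2; path c·c

Answer: 2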